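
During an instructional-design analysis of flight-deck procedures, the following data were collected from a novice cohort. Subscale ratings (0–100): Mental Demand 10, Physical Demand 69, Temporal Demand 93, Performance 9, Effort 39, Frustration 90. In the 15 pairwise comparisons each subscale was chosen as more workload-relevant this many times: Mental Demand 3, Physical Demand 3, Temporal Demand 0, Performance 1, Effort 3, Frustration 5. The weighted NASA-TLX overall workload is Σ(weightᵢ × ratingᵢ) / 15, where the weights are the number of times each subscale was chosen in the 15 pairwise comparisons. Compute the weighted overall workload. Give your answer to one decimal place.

The tallies are the weights (they sum to 15).
Weighted sum = 3·10 + 3·69 + 0·93 + 1·9 + 3·39 + 5·90
            = 30 + 207 + 0 + 9 + 117 + 450 = 813.
Overall workload = 813 / 15 = 54.2000 ≈ 54.2.

54.2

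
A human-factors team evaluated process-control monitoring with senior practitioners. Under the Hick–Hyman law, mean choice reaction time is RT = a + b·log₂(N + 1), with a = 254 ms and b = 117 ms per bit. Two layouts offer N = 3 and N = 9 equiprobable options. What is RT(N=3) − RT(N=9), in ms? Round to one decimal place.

-154.7

RT(3) = 254 + 117·log₂(4) = 254 + 117·2.0000 = 488.0000 ms.
RT(9) = 254 + 117·log₂(10) = 254 + 117·3.3219 = 642.6623 ms.
Difference = 488.0000 − 642.6623 = -154.6623 ≈ -154.7 ms.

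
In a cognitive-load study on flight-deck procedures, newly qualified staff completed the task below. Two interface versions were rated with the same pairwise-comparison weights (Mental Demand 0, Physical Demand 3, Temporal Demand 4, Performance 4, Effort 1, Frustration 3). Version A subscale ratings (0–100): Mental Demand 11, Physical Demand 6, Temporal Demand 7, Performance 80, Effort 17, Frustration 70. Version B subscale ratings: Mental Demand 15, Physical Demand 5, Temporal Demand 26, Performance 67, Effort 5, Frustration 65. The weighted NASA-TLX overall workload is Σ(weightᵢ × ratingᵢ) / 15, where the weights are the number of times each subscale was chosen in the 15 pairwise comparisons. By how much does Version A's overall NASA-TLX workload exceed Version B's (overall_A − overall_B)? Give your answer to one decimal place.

Version A weighted sum = 0·11 + 3·6 + 4·7 + 4·80 + 1·17 + 3·70 = 0 + 18 + 28 + 320 + 17 + 210 = 593; overall_A = 593/15 = 39.5333.
Version B weighted sum = 0·15 + 3·5 + 4·26 + 4·67 + 1·5 + 3·65 = 0 + 15 + 104 + 268 + 5 + 195 = 587; overall_B = 587/15 = 39.1333.
Difference = 39.5333 − 39.1333 = 0.4000 ≈ 0.4.

0.4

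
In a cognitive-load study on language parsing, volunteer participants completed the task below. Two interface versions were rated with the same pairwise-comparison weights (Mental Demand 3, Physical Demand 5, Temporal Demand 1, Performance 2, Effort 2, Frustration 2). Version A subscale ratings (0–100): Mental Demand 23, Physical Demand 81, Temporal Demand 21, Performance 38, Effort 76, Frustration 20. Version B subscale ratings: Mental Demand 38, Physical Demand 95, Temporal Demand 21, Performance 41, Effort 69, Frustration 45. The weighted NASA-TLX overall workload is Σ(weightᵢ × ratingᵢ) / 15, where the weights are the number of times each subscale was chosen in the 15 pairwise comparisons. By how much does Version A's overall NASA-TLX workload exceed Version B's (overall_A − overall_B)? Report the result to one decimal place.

-10.5

Version A weighted sum = 3·23 + 5·81 + 1·21 + 2·38 + 2·76 + 2·20 = 69 + 405 + 21 + 76 + 152 + 40 = 763; overall_A = 763/15 = 50.8667.
Version B weighted sum = 3·38 + 5·95 + 1·21 + 2·41 + 2·69 + 2·45 = 114 + 475 + 21 + 82 + 138 + 90 = 920; overall_B = 920/15 = 61.3333.
Difference = 50.8667 − 61.3333 = -10.4666 ≈ -10.5.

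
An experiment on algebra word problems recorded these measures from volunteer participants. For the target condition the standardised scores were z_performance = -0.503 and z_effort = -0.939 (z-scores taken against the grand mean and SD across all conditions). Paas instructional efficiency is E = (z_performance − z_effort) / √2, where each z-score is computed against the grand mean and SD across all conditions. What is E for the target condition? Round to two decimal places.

z_P − z_E = -0.503 − (-0.939) = 0.4360.
E = 0.4360 / √2 = 0.4360 / 1.41421 = 0.3083 ≈ 0.31.

0.31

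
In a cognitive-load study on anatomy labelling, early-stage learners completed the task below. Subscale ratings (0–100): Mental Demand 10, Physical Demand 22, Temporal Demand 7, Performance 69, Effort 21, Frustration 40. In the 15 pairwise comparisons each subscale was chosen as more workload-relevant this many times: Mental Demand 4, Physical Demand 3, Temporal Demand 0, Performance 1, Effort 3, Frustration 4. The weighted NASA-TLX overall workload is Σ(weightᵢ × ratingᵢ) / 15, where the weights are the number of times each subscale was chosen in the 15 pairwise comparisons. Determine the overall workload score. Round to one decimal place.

The tallies are the weights (they sum to 15).
Weighted sum = 4·10 + 3·22 + 0·7 + 1·69 + 3·21 + 4·40
            = 40 + 66 + 0 + 69 + 63 + 160 = 398.
Overall workload = 398 / 15 = 26.5333 ≈ 26.5.

26.5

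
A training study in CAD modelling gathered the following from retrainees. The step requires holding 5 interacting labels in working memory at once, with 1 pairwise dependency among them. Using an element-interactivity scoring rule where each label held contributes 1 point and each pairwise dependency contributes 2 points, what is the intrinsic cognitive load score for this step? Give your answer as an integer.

7

Element contribution: 5 × 1 = 5.
Interaction contribution: 1 × 2 = 2.
Intrinsic load = 5 + 2 = 7.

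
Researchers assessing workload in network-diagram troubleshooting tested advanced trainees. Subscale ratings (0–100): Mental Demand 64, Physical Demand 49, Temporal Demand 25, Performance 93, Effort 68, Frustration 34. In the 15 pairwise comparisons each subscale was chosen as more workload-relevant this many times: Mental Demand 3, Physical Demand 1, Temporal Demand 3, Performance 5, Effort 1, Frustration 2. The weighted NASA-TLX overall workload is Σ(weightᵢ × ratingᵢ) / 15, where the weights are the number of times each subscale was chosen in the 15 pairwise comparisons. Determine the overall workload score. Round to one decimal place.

61.1

The tallies are the weights (they sum to 15).
Weighted sum = 3·64 + 1·49 + 3·25 + 5·93 + 1·68 + 2·34
            = 192 + 49 + 75 + 465 + 68 + 68 = 917.
Overall workload = 917 / 15 = 61.1333 ≈ 61.1.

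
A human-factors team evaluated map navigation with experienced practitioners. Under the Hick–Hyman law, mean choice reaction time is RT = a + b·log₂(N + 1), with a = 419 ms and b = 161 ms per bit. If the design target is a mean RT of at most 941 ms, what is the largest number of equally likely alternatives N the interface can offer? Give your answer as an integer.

8

Set 419 + 161·log₂(N + 1) ≤ 941.
log₂(N + 1) ≤ (941 − 419) / 161 = 3.2422.
N + 1 ≤ 2^3.2422 = 9.4624.
N ≤ 8.4624, so the largest integer N is 8.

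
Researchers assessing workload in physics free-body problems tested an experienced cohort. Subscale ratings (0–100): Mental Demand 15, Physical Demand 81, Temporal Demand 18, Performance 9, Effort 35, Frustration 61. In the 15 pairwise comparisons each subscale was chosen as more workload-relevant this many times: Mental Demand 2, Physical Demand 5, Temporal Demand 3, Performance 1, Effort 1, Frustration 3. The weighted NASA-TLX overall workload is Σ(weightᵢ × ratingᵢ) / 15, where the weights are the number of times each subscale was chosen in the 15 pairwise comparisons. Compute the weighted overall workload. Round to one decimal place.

The tallies are the weights (they sum to 15).
Weighted sum = 2·15 + 5·81 + 3·18 + 1·9 + 1·35 + 3·61
            = 30 + 405 + 54 + 9 + 35 + 183 = 716.
Overall workload = 716 / 15 = 47.7333 ≈ 47.7.

47.7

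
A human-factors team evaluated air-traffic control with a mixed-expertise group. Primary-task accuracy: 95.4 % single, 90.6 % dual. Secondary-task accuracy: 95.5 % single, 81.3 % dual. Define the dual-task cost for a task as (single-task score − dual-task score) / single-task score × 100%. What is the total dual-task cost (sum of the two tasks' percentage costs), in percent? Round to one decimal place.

19.9

Primary cost = (95.4 − 90.6) / 95.4 × 100% = 5.0314%.
Secondary cost = (95.5 − 81.3) / 95.5 × 100% = 14.8691%.
Total = 5.0314% + 14.8691% = 19.9005% ≈ 19.9%.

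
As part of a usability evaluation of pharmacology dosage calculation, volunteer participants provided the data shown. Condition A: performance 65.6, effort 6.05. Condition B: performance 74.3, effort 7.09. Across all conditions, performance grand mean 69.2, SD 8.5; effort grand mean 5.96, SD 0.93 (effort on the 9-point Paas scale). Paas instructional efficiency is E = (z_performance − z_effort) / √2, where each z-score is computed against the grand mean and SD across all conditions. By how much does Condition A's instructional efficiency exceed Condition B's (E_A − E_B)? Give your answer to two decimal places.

0.07

Condition A: z_P = (65.6 − 69.2)/8.5 = -0.4235; z_E = (6.05 − 5.96)/0.93 = 0.0968; E_A = (-0.4235 − 0.0968)/√2 = -0.3679.
Condition B: z_P = (74.3 − 69.2)/8.5 = 0.6000; z_E = (7.09 − 5.96)/0.93 = 1.2151; E_B = (0.6000 − 1.2151)/√2 = -0.4349.
E_A − E_B = -0.3679 − (-0.4349) = 0.0670 ≈ 0.07.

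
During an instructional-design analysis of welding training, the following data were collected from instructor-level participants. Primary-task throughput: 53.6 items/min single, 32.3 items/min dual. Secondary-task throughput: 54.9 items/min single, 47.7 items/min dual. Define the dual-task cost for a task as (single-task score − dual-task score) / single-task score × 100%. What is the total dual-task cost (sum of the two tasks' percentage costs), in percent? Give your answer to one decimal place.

Primary cost = (53.6 − 32.3) / 53.6 × 100% = 39.7388%.
Secondary cost = (54.9 − 47.7) / 54.9 × 100% = 13.1148%.
Total = 39.7388% + 13.1148% = 52.8536% ≈ 52.9%.

52.9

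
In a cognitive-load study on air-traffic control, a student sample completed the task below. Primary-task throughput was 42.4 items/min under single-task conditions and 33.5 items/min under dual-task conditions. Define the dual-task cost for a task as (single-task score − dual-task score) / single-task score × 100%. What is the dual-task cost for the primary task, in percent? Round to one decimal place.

21.0

Cost = (42.4 − 33.5) / 42.4 × 100%
     = 8.9000 / 42.4 × 100% = 20.9906%.
≈ 21.0%.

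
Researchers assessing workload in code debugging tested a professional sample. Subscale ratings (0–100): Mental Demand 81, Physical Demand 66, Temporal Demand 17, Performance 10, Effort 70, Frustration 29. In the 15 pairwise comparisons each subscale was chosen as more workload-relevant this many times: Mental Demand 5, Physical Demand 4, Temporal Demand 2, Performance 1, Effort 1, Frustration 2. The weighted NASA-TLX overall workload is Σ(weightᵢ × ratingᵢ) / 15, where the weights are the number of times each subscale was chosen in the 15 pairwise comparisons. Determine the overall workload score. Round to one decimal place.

The tallies are the weights (they sum to 15).
Weighted sum = 5·81 + 4·66 + 2·17 + 1·10 + 1·70 + 2·29
            = 405 + 264 + 34 + 10 + 70 + 58 = 841.
Overall workload = 841 / 15 = 56.0667 ≈ 56.1.

56.1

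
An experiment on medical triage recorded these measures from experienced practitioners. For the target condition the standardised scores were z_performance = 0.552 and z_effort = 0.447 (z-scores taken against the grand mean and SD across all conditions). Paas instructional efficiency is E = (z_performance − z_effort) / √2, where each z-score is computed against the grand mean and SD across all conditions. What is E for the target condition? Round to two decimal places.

z_P − z_E = 0.552 − 0.447 = 0.1050.
E = 0.1050 / √2 = 0.1050 / 1.41421 = 0.0742 ≈ 0.07.

0.07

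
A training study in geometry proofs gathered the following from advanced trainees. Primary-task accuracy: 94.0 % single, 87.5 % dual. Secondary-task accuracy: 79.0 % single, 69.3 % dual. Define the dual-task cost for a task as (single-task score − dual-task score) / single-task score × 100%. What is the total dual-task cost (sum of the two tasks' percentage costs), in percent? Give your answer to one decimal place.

Primary cost = (94.0 − 87.5) / 94.0 × 100% = 6.9149%.
Secondary cost = (79.0 − 69.3) / 79.0 × 100% = 12.2785%.
Total = 6.9149% + 12.2785% = 19.1934% ≈ 19.2%.

19.2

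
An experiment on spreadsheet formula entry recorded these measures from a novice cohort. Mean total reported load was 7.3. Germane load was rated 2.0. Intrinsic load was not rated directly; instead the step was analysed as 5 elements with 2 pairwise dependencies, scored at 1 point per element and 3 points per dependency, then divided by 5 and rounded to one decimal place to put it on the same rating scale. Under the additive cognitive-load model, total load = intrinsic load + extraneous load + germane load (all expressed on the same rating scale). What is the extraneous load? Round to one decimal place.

3.1

Intrinsic (element-interactivity): (5 × 1 + 2 × 3) / 5 = 11 / 5 = 2.2000 → 2.2.
extraneous load = total − intrinsic − germane
             = 7.3 − 2.2 − 2.0 = 3.1.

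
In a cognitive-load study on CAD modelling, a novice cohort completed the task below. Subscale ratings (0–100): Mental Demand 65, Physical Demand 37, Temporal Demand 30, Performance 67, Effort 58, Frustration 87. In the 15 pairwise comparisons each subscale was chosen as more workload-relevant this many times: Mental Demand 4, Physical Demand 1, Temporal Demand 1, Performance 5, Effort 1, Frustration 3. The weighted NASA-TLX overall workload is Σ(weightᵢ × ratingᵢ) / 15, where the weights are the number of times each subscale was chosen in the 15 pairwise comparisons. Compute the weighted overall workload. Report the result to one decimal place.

The tallies are the weights (they sum to 15).
Weighted sum = 4·65 + 1·37 + 1·30 + 5·67 + 1·58 + 3·87
            = 260 + 37 + 30 + 335 + 58 + 261 = 981.
Overall workload = 981 / 15 = 65.4000 ≈ 65.4.

65.4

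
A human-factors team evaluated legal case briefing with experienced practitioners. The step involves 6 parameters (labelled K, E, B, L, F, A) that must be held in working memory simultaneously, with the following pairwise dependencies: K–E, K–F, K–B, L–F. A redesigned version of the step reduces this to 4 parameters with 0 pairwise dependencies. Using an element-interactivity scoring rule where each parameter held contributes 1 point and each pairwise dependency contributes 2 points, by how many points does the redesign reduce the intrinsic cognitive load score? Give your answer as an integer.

10

Original: 6 × 1 + 4 × 2 = 6 + 8 = 14.
Redesigned: 4 × 1 + 0 × 2 = 4 + 0 = 4.
Reduction = 14 − 4 = 10.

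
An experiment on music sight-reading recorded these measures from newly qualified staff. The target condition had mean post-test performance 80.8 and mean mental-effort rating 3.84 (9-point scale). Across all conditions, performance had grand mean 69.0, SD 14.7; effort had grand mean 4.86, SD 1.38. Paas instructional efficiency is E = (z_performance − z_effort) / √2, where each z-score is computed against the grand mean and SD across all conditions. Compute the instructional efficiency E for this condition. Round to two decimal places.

z_performance = (80.8 − 69.0) / 14.7 = 11.8000 / 14.7 = 0.8027.
z_effort = (3.84 − 4.86) / 1.38 = -1.0200 / 1.38 = -0.7391.
z_P − z_E = 0.8027 − (-0.7391) = 1.5418.
E = 1.5418 / √2 = 1.5418 / 1.41421 = 1.0902 ≈ 1.09.

1.09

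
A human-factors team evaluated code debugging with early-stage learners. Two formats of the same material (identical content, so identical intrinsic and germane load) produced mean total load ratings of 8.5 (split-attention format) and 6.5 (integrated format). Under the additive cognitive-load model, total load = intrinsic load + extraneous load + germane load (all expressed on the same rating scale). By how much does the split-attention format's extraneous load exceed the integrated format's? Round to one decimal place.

Intrinsic and germane load are equal across formats, so the difference in total load equals the difference in extraneous load.
Extraneous-load difference = 8.5 − 6.5 = 2.0.

2.0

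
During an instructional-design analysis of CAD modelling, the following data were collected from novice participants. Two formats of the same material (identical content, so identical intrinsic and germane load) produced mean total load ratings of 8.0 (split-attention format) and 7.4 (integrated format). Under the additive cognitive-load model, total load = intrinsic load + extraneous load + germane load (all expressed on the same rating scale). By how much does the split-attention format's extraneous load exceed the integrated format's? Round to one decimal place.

0.6

Intrinsic and germane load are equal across formats, so the difference in total load equals the difference in extraneous load.
Extraneous-load difference = 8.0 − 7.4 = 0.6.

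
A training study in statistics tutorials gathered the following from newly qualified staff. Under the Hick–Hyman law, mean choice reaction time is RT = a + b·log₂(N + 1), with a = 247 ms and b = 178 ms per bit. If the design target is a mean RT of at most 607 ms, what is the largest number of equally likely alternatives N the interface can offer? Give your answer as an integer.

3

Set 247 + 178·log₂(N + 1) ≤ 607.
log₂(N + 1) ≤ (607 − 247) / 178 = 2.0225.
N + 1 ≤ 2^2.0225 = 4.0629.
N ≤ 3.0629, so the largest integer N is 3.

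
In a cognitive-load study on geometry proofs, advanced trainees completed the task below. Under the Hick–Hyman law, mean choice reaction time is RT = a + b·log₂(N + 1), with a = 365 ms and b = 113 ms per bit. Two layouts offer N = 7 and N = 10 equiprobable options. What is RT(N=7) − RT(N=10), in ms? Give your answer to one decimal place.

-51.9

RT(7) = 365 + 113·log₂(8) = 365 + 113·3.0000 = 704.0000 ms.
RT(10) = 365 + 113·log₂(11) = 365 + 113·3.4594 = 755.9122 ms.
Difference = 704.0000 − 755.9122 = -51.9122 ≈ -51.9 ms.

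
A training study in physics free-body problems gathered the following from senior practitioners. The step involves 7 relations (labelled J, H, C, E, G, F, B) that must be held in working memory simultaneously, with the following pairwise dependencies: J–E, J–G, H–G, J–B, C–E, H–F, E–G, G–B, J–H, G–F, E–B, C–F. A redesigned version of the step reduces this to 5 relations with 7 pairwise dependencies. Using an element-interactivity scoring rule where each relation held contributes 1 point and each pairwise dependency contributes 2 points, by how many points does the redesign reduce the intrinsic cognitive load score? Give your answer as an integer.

12

Original: 7 × 1 + 12 × 2 = 7 + 24 = 31.
Redesigned: 5 × 1 + 7 × 2 = 5 + 14 = 19.
Reduction = 31 − 19 = 12.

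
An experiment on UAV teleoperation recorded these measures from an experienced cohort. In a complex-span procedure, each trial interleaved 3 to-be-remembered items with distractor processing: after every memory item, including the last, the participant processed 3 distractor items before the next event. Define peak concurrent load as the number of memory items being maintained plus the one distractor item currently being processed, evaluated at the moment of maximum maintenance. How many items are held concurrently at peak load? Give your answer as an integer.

Maintenance is greatest during the distractor(s) after memory item 3: all 3 memory items are being held.
One distractor item is concurrently being processed.
Peak concurrent load = 3 + 1 = 4 items.

4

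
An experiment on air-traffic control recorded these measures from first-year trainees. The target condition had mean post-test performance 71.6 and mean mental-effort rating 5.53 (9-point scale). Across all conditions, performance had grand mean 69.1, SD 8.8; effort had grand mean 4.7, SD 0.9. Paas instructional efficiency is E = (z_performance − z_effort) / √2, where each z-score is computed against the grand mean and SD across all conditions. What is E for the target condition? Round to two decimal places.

z_performance = (71.6 − 69.1) / 8.8 = 2.5000 / 8.8 = 0.2841.
z_effort = (5.53 − 4.7) / 0.9 = 0.8300 / 0.9 = 0.9222.
z_P − z_E = 0.2841 − 0.9222 = -0.6381.
E = -0.6381 / √2 = -0.6381 / 1.41421 = -0.4512 ≈ -0.45.

-0.45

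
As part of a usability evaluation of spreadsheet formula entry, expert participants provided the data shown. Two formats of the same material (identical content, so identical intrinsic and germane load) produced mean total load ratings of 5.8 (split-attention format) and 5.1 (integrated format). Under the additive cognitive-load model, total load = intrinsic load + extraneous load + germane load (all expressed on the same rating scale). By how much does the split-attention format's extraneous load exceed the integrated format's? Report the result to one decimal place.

Intrinsic and germane load are equal across formats, so the difference in total load equals the difference in extraneous load.
Extraneous-load difference = 5.8 − 5.1 = 0.7.

0.7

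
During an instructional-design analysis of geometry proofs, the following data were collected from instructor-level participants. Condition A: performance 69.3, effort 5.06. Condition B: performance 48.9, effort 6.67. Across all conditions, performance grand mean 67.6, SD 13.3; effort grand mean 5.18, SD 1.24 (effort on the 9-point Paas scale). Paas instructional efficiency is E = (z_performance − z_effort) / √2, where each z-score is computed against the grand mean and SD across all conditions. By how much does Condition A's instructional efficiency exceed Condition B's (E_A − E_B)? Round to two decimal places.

2.00

Condition A: z_P = (69.3 − 67.6)/13.3 = 0.1278; z_E = (5.06 − 5.18)/1.24 = -0.0968; E_A = (0.1278 − (-0.0968))/√2 = 0.1588.
Condition B: z_P = (48.9 − 67.6)/13.3 = -1.4060; z_E = (6.67 − 5.18)/1.24 = 1.2016; E_B = (-1.4060 − 1.2016)/√2 = -1.8439.
E_A − E_B = 0.1588 − (-1.8439) = 2.0027 ≈ 2.00.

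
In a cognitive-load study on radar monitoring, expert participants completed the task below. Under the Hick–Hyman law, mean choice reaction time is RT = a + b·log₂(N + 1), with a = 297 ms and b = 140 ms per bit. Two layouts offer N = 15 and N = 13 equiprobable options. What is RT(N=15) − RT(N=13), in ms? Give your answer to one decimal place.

27.0

RT(15) = 297 + 140·log₂(16) = 297 + 140·4.0000 = 857.0000 ms.
RT(13) = 297 + 140·log₂(14) = 297 + 140·3.8074 = 830.0360 ms.
Difference = 857.0000 − 830.0360 = 26.9640 ≈ 27.0 ms.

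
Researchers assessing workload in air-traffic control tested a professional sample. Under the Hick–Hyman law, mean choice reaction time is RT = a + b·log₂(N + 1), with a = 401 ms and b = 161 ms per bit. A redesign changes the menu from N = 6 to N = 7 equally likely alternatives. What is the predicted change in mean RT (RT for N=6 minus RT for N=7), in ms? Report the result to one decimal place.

RT(6) = 401 + 161·log₂(7) = 401 + 161·2.8074 = 852.9914 ms.
RT(7) = 401 + 161·log₂(8) = 401 + 161·3.0000 = 884.0000 ms.
Difference = 852.9914 − 884.0000 = -31.0086 ≈ -31.0 ms.

-31.0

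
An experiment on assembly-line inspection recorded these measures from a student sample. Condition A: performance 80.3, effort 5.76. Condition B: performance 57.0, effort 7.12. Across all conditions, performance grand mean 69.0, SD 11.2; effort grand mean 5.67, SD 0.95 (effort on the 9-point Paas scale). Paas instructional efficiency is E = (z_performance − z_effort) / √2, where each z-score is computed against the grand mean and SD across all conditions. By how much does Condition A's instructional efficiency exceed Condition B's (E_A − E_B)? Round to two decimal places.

2.48

Condition A: z_P = (80.3 − 69.0)/11.2 = 1.0089; z_E = (5.76 − 5.67)/0.95 = 0.0947; E_A = (1.0089 − 0.0947)/√2 = 0.6464.
Condition B: z_P = (57.0 − 69.0)/11.2 = -1.0714; z_E = (7.12 − 5.67)/0.95 = 1.5263; E_B = (-1.0714 − 1.5263)/√2 = -1.8369.
E_A − E_B = 0.6464 − (-1.8369) = 2.4833 ≈ 2.48.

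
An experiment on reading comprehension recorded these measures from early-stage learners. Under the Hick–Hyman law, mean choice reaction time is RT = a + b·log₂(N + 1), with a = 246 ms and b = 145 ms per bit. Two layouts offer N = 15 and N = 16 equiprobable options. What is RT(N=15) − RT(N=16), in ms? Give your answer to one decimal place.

RT(15) = 246 + 145·log₂(16) = 246 + 145·4.0000 = 826.0000 ms.
RT(16) = 246 + 145·log₂(17) = 246 + 145·4.0875 = 838.6875 ms.
Difference = 826.0000 − 838.6875 = -12.6875 ≈ -12.7 ms.

-12.7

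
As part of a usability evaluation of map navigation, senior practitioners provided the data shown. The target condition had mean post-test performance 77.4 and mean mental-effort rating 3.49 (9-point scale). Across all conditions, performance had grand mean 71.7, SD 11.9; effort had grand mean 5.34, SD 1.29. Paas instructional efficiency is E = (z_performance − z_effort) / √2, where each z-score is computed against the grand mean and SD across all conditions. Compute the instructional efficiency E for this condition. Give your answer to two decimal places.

z_performance = (77.4 − 71.7) / 11.9 = 5.7000 / 11.9 = 0.4790.
z_effort = (3.49 − 5.34) / 1.29 = -1.8500 / 1.29 = -1.4341.
z_P − z_E = 0.4790 − (-1.4341) = 1.9131.
E = 1.9131 / √2 = 1.9131 / 1.41421 = 1.3528 ≈ 1.35.

1.35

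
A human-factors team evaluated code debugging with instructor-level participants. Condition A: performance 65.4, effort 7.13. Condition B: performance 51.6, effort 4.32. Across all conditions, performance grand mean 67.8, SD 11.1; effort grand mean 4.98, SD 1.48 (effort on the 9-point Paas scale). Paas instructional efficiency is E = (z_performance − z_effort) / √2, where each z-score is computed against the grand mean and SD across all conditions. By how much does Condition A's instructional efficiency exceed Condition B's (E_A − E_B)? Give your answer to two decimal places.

Condition A: z_P = (65.4 − 67.8)/11.1 = -0.2162; z_E = (7.13 − 4.98)/1.48 = 1.4527; E_A = (-0.2162 − 1.4527)/√2 = -1.1801.
Condition B: z_P = (51.6 − 67.8)/11.1 = -1.4595; z_E = (4.32 − 4.98)/1.48 = -0.4459; E_B = (-1.4595 − (-0.4459))/√2 = -0.7167.
E_A − E_B = -1.1801 − (-0.7167) = -0.4634 ≈ -0.46.

-0.46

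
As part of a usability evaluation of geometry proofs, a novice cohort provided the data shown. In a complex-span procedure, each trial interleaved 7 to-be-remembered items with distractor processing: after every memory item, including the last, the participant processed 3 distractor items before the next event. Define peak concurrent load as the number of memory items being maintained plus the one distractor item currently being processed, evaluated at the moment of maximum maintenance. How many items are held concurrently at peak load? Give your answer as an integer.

8

Maintenance is greatest during the distractor(s) after memory item 7: all 7 memory items are being held.
One distractor item is concurrently being processed.
Peak concurrent load = 7 + 1 = 8 items.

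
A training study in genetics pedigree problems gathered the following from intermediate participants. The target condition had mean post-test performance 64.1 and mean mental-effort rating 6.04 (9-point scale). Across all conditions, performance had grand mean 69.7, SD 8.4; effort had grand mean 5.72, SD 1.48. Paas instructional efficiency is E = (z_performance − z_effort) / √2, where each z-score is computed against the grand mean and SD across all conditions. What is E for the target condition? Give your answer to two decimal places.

z_performance = (64.1 − 69.7) / 8.4 = -5.6000 / 8.4 = -0.6667.
z_effort = (6.04 − 5.72) / 1.48 = 0.3200 / 1.48 = 0.2162.
z_P − z_E = -0.6667 − 0.2162 = -0.8829.
E = -0.8829 / √2 = -0.8829 / 1.41421 = -0.6243 ≈ -0.62.

-0.62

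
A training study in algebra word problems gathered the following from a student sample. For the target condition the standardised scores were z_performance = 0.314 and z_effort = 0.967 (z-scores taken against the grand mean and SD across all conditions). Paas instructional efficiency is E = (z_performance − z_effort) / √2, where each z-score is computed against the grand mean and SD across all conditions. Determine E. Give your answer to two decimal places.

-0.46

z_P − z_E = 0.314 − 0.967 = -0.6530.
E = -0.6530 / √2 = -0.6530 / 1.41421 = -0.4617 ≈ -0.46.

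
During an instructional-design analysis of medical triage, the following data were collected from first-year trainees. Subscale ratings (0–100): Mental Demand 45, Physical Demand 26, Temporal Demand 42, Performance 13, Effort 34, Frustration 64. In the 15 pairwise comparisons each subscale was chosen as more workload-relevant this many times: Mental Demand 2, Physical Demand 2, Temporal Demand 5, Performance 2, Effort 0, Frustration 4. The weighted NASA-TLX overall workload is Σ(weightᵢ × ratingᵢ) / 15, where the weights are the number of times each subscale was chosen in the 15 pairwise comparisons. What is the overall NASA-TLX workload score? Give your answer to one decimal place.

The tallies are the weights (they sum to 15).
Weighted sum = 2·45 + 2·26 + 5·42 + 2·13 + 0·34 + 4·64
            = 90 + 52 + 210 + 26 + 0 + 256 = 634.
Overall workload = 634 / 15 = 42.2667 ≈ 42.3.

42.3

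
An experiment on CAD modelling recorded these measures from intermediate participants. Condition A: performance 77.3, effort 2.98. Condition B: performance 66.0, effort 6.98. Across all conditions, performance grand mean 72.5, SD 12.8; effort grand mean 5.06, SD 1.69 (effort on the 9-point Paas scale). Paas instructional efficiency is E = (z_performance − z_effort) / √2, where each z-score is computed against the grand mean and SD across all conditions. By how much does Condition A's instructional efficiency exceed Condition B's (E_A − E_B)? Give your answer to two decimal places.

2.30

Condition A: z_P = (77.3 − 72.5)/12.8 = 0.3750; z_E = (2.98 − 5.06)/1.69 = -1.2308; E_A = (0.3750 − (-1.2308))/√2 = 1.1355.
Condition B: z_P = (66.0 − 72.5)/12.8 = -0.5078; z_E = (6.98 − 5.06)/1.69 = 1.1361; E_B = (-0.5078 − 1.1361)/√2 = -1.1624.
E_A − E_B = 1.1355 − (-1.1624) = 2.2979 ≈ 2.30.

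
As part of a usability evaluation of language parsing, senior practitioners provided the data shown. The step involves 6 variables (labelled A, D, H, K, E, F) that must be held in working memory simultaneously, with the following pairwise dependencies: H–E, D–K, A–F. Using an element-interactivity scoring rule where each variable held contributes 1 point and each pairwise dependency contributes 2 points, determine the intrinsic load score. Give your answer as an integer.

Count of variables held simultaneously: 6.
Count of pairwise dependencies listed: 3.
Element contribution: 6 × 1 = 6.
Interaction contribution: 3 × 2 = 6.
Intrinsic load = 6 + 6 = 12.

12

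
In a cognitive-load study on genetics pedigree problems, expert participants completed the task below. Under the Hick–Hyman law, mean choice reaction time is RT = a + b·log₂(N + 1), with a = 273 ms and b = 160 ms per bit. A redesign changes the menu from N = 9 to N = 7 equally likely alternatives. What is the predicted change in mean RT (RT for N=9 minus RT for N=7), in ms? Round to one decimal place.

RT(9) = 273 + 160·log₂(10) = 273 + 160·3.3219 = 804.5040 ms.
RT(7) = 273 + 160·log₂(8) = 273 + 160·3.0000 = 753.0000 ms.
Difference = 804.5040 − 753.0000 = 51.5040 ≈ 51.5 ms.

51.5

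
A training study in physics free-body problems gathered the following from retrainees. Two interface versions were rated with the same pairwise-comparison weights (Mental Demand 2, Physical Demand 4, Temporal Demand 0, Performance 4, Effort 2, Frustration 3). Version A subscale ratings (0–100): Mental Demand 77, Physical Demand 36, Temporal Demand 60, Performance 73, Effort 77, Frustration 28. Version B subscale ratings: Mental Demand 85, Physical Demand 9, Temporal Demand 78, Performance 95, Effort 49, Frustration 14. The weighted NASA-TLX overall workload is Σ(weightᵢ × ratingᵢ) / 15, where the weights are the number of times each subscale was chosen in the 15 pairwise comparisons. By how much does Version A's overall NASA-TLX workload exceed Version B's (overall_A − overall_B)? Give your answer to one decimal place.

6.8

Version A weighted sum = 2·77 + 4·36 + 0·60 + 4·73 + 2·77 + 3·28 = 154 + 144 + 0 + 292 + 154 + 84 = 828; overall_A = 828/15 = 55.2000.
Version B weighted sum = 2·85 + 4·9 + 0·78 + 4·95 + 2·49 + 3·14 = 170 + 36 + 0 + 380 + 98 + 42 = 726; overall_B = 726/15 = 48.4000.
Difference = 55.2000 − 48.4000 = 6.8000 ≈ 6.8.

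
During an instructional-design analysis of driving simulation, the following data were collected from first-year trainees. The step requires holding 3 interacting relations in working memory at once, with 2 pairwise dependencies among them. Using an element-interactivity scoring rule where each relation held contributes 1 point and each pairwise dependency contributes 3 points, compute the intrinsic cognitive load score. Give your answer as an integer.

9

Element contribution: 3 × 1 = 3.
Interaction contribution: 2 × 3 = 6.
Intrinsic load = 3 + 6 = 9.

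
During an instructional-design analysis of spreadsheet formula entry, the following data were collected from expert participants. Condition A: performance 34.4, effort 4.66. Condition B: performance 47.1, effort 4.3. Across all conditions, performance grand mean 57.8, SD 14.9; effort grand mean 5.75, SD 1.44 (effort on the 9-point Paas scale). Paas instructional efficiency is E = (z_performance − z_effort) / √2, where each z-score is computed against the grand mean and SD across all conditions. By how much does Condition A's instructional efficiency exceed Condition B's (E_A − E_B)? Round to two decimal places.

Condition A: z_P = (34.4 − 57.8)/14.9 = -1.5705; z_E = (4.66 − 5.75)/1.44 = -0.7569; E_A = (-1.5705 − (-0.7569))/√2 = -0.5753.
Condition B: z_P = (47.1 − 57.8)/14.9 = -0.7181; z_E = (4.3 − 5.75)/1.44 = -1.0069; E_B = (-0.7181 − (-1.0069))/√2 = 0.2042.
E_A − E_B = -0.5753 − 0.2042 = -0.7795 ≈ -0.78.

-0.78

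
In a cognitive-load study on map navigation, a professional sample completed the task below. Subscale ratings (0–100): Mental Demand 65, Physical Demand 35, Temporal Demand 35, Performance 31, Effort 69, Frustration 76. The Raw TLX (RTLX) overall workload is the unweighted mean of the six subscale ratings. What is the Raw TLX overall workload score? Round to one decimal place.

51.8

Sum of ratings = 65 + 35 + 35 + 31 + 69 + 76 = 311.
RTLX = 311 / 6 = 51.8333 ≈ 51.8.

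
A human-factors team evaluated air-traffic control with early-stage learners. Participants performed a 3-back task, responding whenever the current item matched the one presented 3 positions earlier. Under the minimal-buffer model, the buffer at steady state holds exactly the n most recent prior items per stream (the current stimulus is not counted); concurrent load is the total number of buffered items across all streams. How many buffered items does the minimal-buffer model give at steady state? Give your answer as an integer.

The buffer holds the 3 most recent prior items.
Steady-state concurrent load = 3 items.

3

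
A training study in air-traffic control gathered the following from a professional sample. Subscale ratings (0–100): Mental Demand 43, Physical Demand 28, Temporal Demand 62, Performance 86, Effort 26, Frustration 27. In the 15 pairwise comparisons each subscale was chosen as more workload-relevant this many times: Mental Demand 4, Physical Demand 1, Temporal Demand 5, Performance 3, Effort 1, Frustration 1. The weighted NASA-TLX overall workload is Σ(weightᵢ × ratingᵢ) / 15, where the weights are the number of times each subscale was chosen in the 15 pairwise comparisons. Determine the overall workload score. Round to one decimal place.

54.7

The tallies are the weights (they sum to 15).
Weighted sum = 4·43 + 1·28 + 5·62 + 3·86 + 1·26 + 1·27
            = 172 + 28 + 310 + 258 + 26 + 27 = 821.
Overall workload = 821 / 15 = 54.7333 ≈ 54.7.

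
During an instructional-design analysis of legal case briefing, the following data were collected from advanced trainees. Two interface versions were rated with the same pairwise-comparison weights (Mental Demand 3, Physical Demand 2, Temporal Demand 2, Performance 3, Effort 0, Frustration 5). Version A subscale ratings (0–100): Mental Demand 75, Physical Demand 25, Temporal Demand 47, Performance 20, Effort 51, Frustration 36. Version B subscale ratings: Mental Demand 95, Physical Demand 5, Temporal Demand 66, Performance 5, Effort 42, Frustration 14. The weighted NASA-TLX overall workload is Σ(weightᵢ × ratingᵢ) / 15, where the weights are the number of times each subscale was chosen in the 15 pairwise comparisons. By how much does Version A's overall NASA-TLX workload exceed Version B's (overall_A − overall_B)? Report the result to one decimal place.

6.5

Version A weighted sum = 3·75 + 2·25 + 2·47 + 3·20 + 0·51 + 5·36 = 225 + 50 + 94 + 60 + 0 + 180 = 609; overall_A = 609/15 = 40.6000.
Version B weighted sum = 3·95 + 2·5 + 2·66 + 3·5 + 0·42 + 5·14 = 285 + 10 + 132 + 15 + 0 + 70 = 512; overall_B = 512/15 = 34.1333.
Difference = 40.6000 − 34.1333 = 6.4667 ≈ 6.5.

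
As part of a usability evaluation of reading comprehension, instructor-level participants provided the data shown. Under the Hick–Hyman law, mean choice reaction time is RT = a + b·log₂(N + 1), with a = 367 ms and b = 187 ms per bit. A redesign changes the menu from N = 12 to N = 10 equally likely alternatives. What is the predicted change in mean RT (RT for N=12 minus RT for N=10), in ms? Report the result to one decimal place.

45.1

RT(12) = 367 + 187·log₂(13) = 367 + 187·3.7004 = 1058.9748 ms.
RT(10) = 367 + 187·log₂(11) = 367 + 187·3.4594 = 1013.9078 ms.
Difference = 1058.9748 − 1013.9078 = 45.0670 ≈ 45.1 ms.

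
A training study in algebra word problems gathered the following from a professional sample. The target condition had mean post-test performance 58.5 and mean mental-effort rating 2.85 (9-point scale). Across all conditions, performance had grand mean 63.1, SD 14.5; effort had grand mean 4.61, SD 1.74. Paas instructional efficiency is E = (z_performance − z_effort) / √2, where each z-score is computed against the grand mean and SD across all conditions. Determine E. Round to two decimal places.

0.49

z_performance = (58.5 − 63.1) / 14.5 = -4.6000 / 14.5 = -0.3172.
z_effort = (2.85 − 4.61) / 1.74 = -1.7600 / 1.74 = -1.0115.
z_P − z_E = -0.3172 − (-1.0115) = 0.6943.
E = 0.6943 / √2 = 0.6943 / 1.41421 = 0.4909 ≈ 0.49.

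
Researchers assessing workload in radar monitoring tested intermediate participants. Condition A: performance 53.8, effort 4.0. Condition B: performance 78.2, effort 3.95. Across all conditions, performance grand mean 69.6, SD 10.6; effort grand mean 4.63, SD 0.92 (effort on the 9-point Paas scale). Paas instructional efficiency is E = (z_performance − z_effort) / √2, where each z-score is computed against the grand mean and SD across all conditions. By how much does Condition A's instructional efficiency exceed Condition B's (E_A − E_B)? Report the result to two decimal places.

-1.67

Condition A: z_P = (53.8 − 69.6)/10.6 = -1.4906; z_E = (4.0 − 4.63)/0.92 = -0.6848; E_A = (-1.4906 − (-0.6848))/√2 = -0.5698.
Condition B: z_P = (78.2 − 69.6)/10.6 = 0.8113; z_E = (3.95 − 4.63)/0.92 = -0.7391; E_B = (0.8113 − (-0.7391))/√2 = 1.0963.
E_A − E_B = -0.5698 − 1.0963 = -1.6661 ≈ -1.67.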